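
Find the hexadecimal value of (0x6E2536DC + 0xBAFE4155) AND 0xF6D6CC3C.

0x20024830

Add column by column in base 16, right to left:
  C+5 = 1 carry 1
  D+5+1 = 3 carry 1
  6+1+1 = 8
  3+4 = 7
  5+E = 3 carry 1
  2+F+1 = 2 carry 1
  E+A+1 = 9 carry 1
  6+B+1 = 2 carry 1
  final carry 1
Sum = 0x129237831; now AND with 0xF6D6CC3C:
  1&0=0, 2&F=2, 9&6=0, 2&D=0, 3&6=2, 7&C=4, 8&C=8, 3&3=3, 1&C=0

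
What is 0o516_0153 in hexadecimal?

Each octal digit is 3 bits: 5=101 1=001 6=110 0=000 1=001 5=101 3=011.
Group the bits into nibbles: 0001 0100 1110 0000 0110 1011 → 14e06b.

0x14e06b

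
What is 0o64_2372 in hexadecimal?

0x344FA

Each octal digit is 3 bits: 6=110 4=100 2=010 3=011 7=111 2=010.
Group the bits into nibbles: 0011 0100 0100 1111 1010 → 344FA.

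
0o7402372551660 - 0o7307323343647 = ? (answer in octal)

0o73047206011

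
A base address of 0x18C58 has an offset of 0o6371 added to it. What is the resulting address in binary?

0x18C58 = 0b11000110001011000 in binary.
0o6371 = 0b110011111001 in binary.
Add column by column in base 2, right to left:
  0+1 = 1
  0+0 = 0
  0+0 = 0
  1+1 = 0 carry 1
  1+1+1 = 1 carry 1
  0+1+1 = 0 carry 1
  1+1+1 = 1 carry 1
  0+1+1 = 0 carry 1
  0+0+1 = 1
  0+0 = 0
  1+1 = 0 carry 1
  1+1+1 = 1 carry 1
  0+0+1 = 1
  0+0 = 0
  0+0 = 0
  1+0 = 1
  1+0 = 1

0b11001100101010001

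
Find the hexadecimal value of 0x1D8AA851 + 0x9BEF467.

Add column by column in base 16, right to left:
  1+7 = 8
  5+6 = B
  8+4 = C
  A+F = 9 carry 1
  A+E+1 = 9 carry 1
  8+B+1 = 4 carry 1
  D+9+1 = 7 carry 1
  1+0+1 = 2

0x27499CB8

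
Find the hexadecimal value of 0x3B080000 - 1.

The trailing 4 digits are 0, so subtracting 1 borrows through: they become F and the next digit up decrements.

0x3B07FFFF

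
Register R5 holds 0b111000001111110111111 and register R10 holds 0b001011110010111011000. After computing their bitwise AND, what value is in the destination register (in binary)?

AND bit by bit (1 only where both bits are 1):
  111000001111110111111
& 001011110010111011000
= 001000000010110011000

0b001000000010110011000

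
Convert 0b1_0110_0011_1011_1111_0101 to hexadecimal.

Group the bits into nibbles: 0001 0110 0011 1011 1111 0101 → 163BF5.

0x163BF5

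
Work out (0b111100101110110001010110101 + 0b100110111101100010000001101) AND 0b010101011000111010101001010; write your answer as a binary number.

Add column by column in base 2, right to left:
  1+1 = 0 carry 1
  0+0+1 = 1
  1+1 = 0 carry 1
  0+1+1 = 0 carry 1
  1+0+1 = 0 carry 1
  1+0+1 = 0 carry 1
  0+0+1 = 1
  1+0 = 1
  0+0 = 0
  1+0 = 1
  0+1 = 1
  0+0 = 0
  0+0 = 0
  1+0 = 1
  1+1 = 0 carry 1
  0+1+1 = 0 carry 1
  1+0+1 = 0 carry 1
  1+1+1 = 1 carry 1
  1+1+1 = 1 carry 1
  0+1+1 = 0 carry 1
  1+1+1 = 1 carry 1
  0+0+1 = 1
  0+1 = 1
  1+1 = 0 carry 1
  1+0+1 = 0 carry 1
  1+0+1 = 0 carry 1
  1+1+1 = 1 carry 1
  final carry 1
Sum = 0b1100011101100010011011000010; now AND with 0b010101011000111010101001010:
  1100011101100010011011000010
& 0010101011000111010101001010
= 0000001001000010010001000010

0b1001000010010001000010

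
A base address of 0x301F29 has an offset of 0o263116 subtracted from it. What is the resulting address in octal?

0o13534333

0x301F29 = 0o14017451 in octal.
Subtract column by column in base 8:
  1-6 → 3 (borrow)
  5-1-1 → 3
  4-1 → 3
  7-3 → 4
  1-6 → 3 (borrow)
  0-2-1 → 5 (borrow)
  4-0-1 → 3
  1-0 → 1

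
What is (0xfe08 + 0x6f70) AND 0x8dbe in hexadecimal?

0xd38

Add column by column in base 16, right to left:
  8+0 = 8
  0+7 = 7
  e+f = d carry 1
  f+6+1 = 6 carry 1
  final carry 1
Sum = 0x16d78; now AND with 0x8dbe:
  1&0=0, 6&8=0, d&d=d, 7&b=3, 8&e=8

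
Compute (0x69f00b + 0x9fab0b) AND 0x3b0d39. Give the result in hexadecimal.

0x90910

Add column by column in base 16, right to left:
  b+b = 6 carry 1
  0+0+1 = 1
  0+b = b
  f+a = 9 carry 1
  9+f+1 = 9 carry 1
  6+9+1 = 0 carry 1
  final carry 1
Sum = 0x1099b16; now AND with 0x3b0d39:
  1&0=0, 0&3=0, 9&b=9, 9&0=0, b&d=9, 1&3=1, 6&9=0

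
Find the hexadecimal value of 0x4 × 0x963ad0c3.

Multiply each base-16 digit by 4, carrying:
  3×4 = 12 → write c
  c×4 = 48 → write 0 carry 3
  0×4+3 = 3 → write 3
  d×4 = 52 → write 4 carry 3
  a×4+3 = 43 → write b carry 2
  3×4+2 = 14 → write e
  6×4 = 24 → write 8 carry 1
  9×4+1 = 37 → write 5 carry 2
  remaining carry: 2

0x258eb430c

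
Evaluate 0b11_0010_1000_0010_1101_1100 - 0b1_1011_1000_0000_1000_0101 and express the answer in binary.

0b101110000001001010111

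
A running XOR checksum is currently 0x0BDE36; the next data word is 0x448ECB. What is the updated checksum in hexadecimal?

0x4F50FD

XOR each hex digit independently (no carries):
  0^4=4, B^4=F, D^8=5, E^E=0, 3^C=F, 6^B=D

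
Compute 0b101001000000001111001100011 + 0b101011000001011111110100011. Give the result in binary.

0b1010100000001101111000000110

Add column by column in base 2, right to left:
  1+1 = 0 carry 1
  1+1+1 = 1 carry 1
  0+0+1 = 1
  0+0 = 0
  0+0 = 0
  1+1 = 0 carry 1
  1+0+1 = 0 carry 1
  0+1+1 = 0 carry 1
  0+1+1 = 0 carry 1
  1+1+1 = 1 carry 1
  1+1+1 = 1 carry 1
  1+1+1 = 1 carry 1
  1+1+1 = 1 carry 1
  0+1+1 = 0 carry 1
  0+0+1 = 1
  0+1 = 1
  0+0 = 0
  0+0 = 0
  0+0 = 0
  0+0 = 0
  0+0 = 0
  1+1 = 0 carry 1
  0+1+1 = 0 carry 1
  0+0+1 = 1
  1+1 = 0 carry 1
  0+0+1 = 1
  1+1 = 0 carry 1
  final carry 1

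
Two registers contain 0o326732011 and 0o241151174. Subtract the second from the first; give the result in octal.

Subtract column by column in base 8:
  1-4 → 5 (borrow)
  1-7-1 → 1 (borrow)
  0-1-1 → 6 (borrow)
  2-1-1 → 0
  3-5 → 6 (borrow)
  7-1-1 → 5
  6-1 → 5
  2-4 → 6 (borrow)
  3-2-1 → 0

0o65560615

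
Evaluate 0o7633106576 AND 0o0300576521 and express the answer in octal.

0o0200106520

AND each oct digit independently (no carries):
  7&0=0, 6&3=2, 3&0=0, 3&0=0, 1&5=1, 0&7=0, 6&6=6, 5&5=5, 7&2=2, 6&1=0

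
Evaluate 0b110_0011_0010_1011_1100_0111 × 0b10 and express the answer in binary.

Multiply each base-2 digit by 2, carrying:
  1×2 = 2 → write 0 carry 1
  1×2+1 = 3 → write 1 carry 1
  1×2+1 = 3 → write 1 carry 1
  0×2+1 = 1 → write 1
  0×2 = 0 → write 0
  0×2 = 0 → write 0
  1×2 = 2 → write 0 carry 1
  1×2+1 = 3 → write 1 carry 1
  1×2+1 = 3 → write 1 carry 1
  1×2+1 = 3 → write 1 carry 1
  0×2+1 = 1 → write 1
  1×2 = 2 → write 0 carry 1
  0×2+1 = 1 → write 1
  1×2 = 2 → write 0 carry 1
  0×2+1 = 1 → write 1
  0×2 = 0 → write 0
  1×2 = 2 → write 0 carry 1
  1×2+1 = 3 → write 1 carry 1
  0×2+1 = 1 → write 1
  0×2 = 0 → write 0
  0×2 = 0 → write 0
  1×2 = 2 → write 0 carry 1
  1×2+1 = 3 → write 1 carry 1
  remaining carry: 1

0b110001100101011110001110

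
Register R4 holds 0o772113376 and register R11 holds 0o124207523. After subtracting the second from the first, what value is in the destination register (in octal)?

Subtract column by column in base 8:
  6-3 → 3
  7-2 → 5
  3-5 → 6 (borrow)
  3-7-1 → 3 (borrow)
  1-0-1 → 0
  1-2 → 7 (borrow)
  2-4-1 → 5 (borrow)
  7-2-1 → 4
  7-1 → 6

0o645703653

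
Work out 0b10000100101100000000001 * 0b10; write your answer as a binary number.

Multiply each base-2 digit by 2, carrying:
  1×2 = 2 → write 0 carry 1
  0×2+1 = 1 → write 1
  0×2 = 0 → write 0
  0×2 = 0 → write 0
  0×2 = 0 → write 0
  0×2 = 0 → write 0
  0×2 = 0 → write 0
  0×2 = 0 → write 0
  0×2 = 0 → write 0
  0×2 = 0 → write 0
  0×2 = 0 → write 0
  1×2 = 2 → write 0 carry 1
  1×2+1 = 3 → write 1 carry 1
  0×2+1 = 1 → write 1
  1×2 = 2 → write 0 carry 1
  0×2+1 = 1 → write 1
  0×2 = 0 → write 0
  1×2 = 2 → write 0 carry 1
  0×2+1 = 1 → write 1
  0×2 = 0 → write 0
  0×2 = 0 → write 0
  0×2 = 0 → write 0
  1×2 = 2 → write 0 carry 1
  remaining carry: 1

0b100001001011000000000010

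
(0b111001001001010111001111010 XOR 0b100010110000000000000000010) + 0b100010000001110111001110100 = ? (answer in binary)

First 0b111001001001010111001111010 XOR 0b100010110000000000000000010 = 0b011011111001010111001111000.
Add column by column in base 2, right to left:
  0+0 = 0
  0+0 = 0
  0+1 = 1
  1+0 = 1
  1+1 = 0 carry 1
  1+1+1 = 1 carry 1
  1+1+1 = 1 carry 1
  0+0+1 = 1
  0+0 = 0
  1+1 = 0 carry 1
  1+1+1 = 1 carry 1
  1+1+1 = 1 carry 1
  0+0+1 = 1
  1+1 = 0 carry 1
  0+1+1 = 0 carry 1
  1+1+1 = 1 carry 1
  0+0+1 = 1
  0+0 = 0
  1+0 = 1
  1+0 = 1
  1+0 = 1
  1+0 = 1
  1+1 = 0 carry 1
  0+0+1 = 1
  1+0 = 1
  1+0 = 1
  0+1 = 1

0b111101111011001110011101100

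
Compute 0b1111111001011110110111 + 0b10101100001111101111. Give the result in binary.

0b10010100101101110100110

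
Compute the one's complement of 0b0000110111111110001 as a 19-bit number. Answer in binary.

0b1111001000000001110

Invert each bit: 0000110111111110001 → 1111001000000001110.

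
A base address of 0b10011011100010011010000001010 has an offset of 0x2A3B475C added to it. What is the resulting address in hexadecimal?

0b10011011100010011010000001010 = 0x1371340A in hexadecimal.
Add column by column in base 16, right to left:
  A+C = 6 carry 1
  0+5+1 = 6
  4+7 = B
  3+4 = 7
  1+B = C
  7+3 = A
  3+A = D
  1+2 = 3

0x3DAC7B66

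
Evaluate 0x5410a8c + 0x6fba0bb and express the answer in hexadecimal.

Add column by column in base 16, right to left:
  c+b = 7 carry 1
  8+b+1 = 4 carry 1
  a+0+1 = b
  0+a = a
  1+b = c
  4+f = 3 carry 1
  5+6+1 = c

0xc3cab47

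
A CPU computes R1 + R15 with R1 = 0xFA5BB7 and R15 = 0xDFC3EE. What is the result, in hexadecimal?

Add column by column in base 16, right to left:
  7+E = 5 carry 1
  B+E+1 = A carry 1
  B+3+1 = F
  5+C = 1 carry 1
  A+F+1 = A carry 1
  F+D+1 = D carry 1
  final carry 1

0x1DA1FA5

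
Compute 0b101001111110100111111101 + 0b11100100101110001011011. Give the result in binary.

Add column by column in base 2, right to left:
  1+1 = 0 carry 1
  0+1+1 = 0 carry 1
  1+0+1 = 0 carry 1
  1+1+1 = 1 carry 1
  1+1+1 = 1 carry 1
  1+0+1 = 0 carry 1
  1+1+1 = 1 carry 1
  1+0+1 = 0 carry 1
  1+0+1 = 0 carry 1
  0+0+1 = 1
  0+1 = 1
  1+1 = 0 carry 1
  0+1+1 = 0 carry 1
  1+0+1 = 0 carry 1
  1+1+1 = 1 carry 1
  1+0+1 = 0 carry 1
  1+0+1 = 0 carry 1
  1+1+1 = 1 carry 1
  1+0+1 = 0 carry 1
  0+0+1 = 1
  0+1 = 1
  1+1 = 0 carry 1
  0+1+1 = 0 carry 1
  1+0+1 = 0 carry 1
  final carry 1

0b1000110100100011001011000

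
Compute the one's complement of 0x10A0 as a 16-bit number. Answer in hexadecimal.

0xEF5F

Each hex digit d becomes F−d:
  1→E, 0→F, A→5, 0→F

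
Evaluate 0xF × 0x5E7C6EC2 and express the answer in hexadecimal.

0x5894A7D5E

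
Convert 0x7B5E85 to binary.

Expand each hex digit to 4 bits: 7=0111 B=1011 5=0101 E=1110 8=1000 5=0101.

0b11110110101111010000101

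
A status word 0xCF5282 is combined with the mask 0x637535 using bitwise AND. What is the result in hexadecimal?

0x435000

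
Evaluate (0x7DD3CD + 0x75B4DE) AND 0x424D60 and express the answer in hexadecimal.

Add column by column in base 16, right to left:
  D+E = B carry 1
  C+D+1 = A carry 1
  3+4+1 = 8
  D+B = 8 carry 1
  D+5+1 = 3 carry 1
  7+7+1 = F
Sum = 0xF388AB; now AND with 0x424D60:
  F&4=4, 3&2=2, 8&4=0, 8&D=8, A&6=2, B&0=0

0x420820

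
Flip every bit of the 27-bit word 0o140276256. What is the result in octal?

Each oct digit d becomes 7−d:
  1→6, 4→3, 0→7, 2→5, 7→0, 6→1, 2→5, 5→2, 6→1

0o637501521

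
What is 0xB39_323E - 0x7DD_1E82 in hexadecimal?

Subtract column by column in base 16:
  E-2 → C
  3-8 → B (borrow)
  2-E-1 → 3 (borrow)
  3-1-1 → 1
  9-D → C (borrow)
  3-D-1 → 5 (borrow)
  B-7-1 → 3

0x35C13BC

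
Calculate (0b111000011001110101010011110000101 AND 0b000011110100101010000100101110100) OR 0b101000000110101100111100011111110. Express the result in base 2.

0b111000011001110101010011110000101 AND 0b000011110100101010000100101110100 = 0b000000010000100000000000100000100.
Then OR with 0b101000000110101100111100011111110.

0b101000010110101100111100111111110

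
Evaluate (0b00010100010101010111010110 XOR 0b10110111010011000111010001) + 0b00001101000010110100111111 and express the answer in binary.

0b10110000001001000101000110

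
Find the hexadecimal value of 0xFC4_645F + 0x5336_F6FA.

Add column by column in base 16, right to left:
  F+A = 9 carry 1
  5+F+1 = 5 carry 1
  4+6+1 = B
  6+F = 5 carry 1
  4+6+1 = B
  C+3 = F
  F+3 = 2 carry 1
  0+5+1 = 6

0x62FB5B59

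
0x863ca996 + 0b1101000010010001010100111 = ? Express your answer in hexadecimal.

0x87ddcc3d

0b1101000010010001010100111 = 0x1a122a7 in hexadecimal.
Add column by column in base 16, right to left:
  6+7 = d
  9+a = 3 carry 1
  9+2+1 = c
  a+2 = c
  c+1 = d
  3+a = d
  6+1 = 7
  8+0 = 8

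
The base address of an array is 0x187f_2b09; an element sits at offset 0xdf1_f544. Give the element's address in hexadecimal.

Add column by column in base 16, right to left:
  9+4 = d
  0+4 = 4
  b+5 = 0 carry 1
  2+f+1 = 2 carry 1
  f+1+1 = 1 carry 1
  7+f+1 = 7 carry 1
  8+d+1 = 6 carry 1
  1+0+1 = 2

0x2671204d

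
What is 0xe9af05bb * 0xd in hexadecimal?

Multiply each base-16 digit by 13, carrying:
  b×13 = 143 → write f carry 8
  b×13+8 = 151 → write 7 carry 9
  5×13+9 = 74 → write a carry 4
  0×13+4 = 4 → write 4
  f×13 = 195 → write 3 carry 12
  a×13+12 = 142 → write e carry 8
  9×13+8 = 125 → write d carry 7
  e×13+7 = 189 → write d carry 11
  remaining carry: b

0xbdde34a7f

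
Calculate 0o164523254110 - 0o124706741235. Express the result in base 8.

0o37614312653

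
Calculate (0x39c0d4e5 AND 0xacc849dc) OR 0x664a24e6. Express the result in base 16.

0x39c0d4e5 AND 0xacc849dc = 0x28c040c4.
Then OR with 0x664a24e6.

0x6eca64e6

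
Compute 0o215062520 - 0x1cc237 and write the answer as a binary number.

0b10000101111010001100011001

0o215062520 = 0b10001101000110010101010000 in binary.
0x1cc237 = 0b111001100001000110111 in binary.
Subtract column by column in base 2:
  0-1 → 1 (borrow)
  0-1-1 → 0 (borrow)
  0-1-1 → 0 (borrow)
  0-0-1 → 1 (borrow)
  1-1-1 → 1 (borrow)
  0-1-1 → 0 (borrow)
  1-0-1 → 0
  0-0 → 0
  1-0 → 1
  0-1 → 1 (borrow)
  1-0-1 → 0
  0-0 → 0
  0-0 → 0
  1-0 → 1
  1-1 → 0
  0-1 → 1 (borrow)
  0-0-1 → 1 (borrow)
  0-0-1 → 1 (borrow)
  1-1-1 → 1 (borrow)
  0-1-1 → 0 (borrow)
  1-1-1 → 1 (borrow)
  1-0-1 → 0
  0-0 → 0
  0-0 → 0
  0-0 → 0
  1-0 → 1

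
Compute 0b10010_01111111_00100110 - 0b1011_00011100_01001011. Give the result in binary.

Subtract column by column in base 2:
  0-1 → 1 (borrow)
  1-1-1 → 1 (borrow)
  1-0-1 → 0
  0-1 → 1 (borrow)
  0-0-1 → 1 (borrow)
  1-0-1 → 0
  0-1 → 1 (borrow)
  0-0-1 → 1 (borrow)
  1-0-1 → 0
  1-0 → 1
  1-1 → 0
  1-1 → 0
  1-1 → 0
  1-0 → 1
  1-0 → 1
  0-0 → 0
  0-1 → 1 (borrow)
  1-1-1 → 1 (borrow)
  0-0-1 → 1 (borrow)
  0-1-1 → 0 (borrow)
  1-0-1 → 0

0b1110110001011011011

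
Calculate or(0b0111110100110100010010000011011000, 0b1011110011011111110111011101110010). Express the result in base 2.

0b1111110111111111110111011111111010

OR bit by bit (1 where either bit is 1):
  0111110100110100010010000011011000
| 1011110011011111110111011101110010
= 1111110111111111110111011111111010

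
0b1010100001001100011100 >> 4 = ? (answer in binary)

0b101010000100110001

Right shift by 4: drop the 4 least-significant bits.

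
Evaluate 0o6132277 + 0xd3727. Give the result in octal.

0xd3727 = 0o3233447 in octal.
Add column by column in base 8, right to left:
  7+7 = 6 carry 1
  7+4+1 = 4 carry 1
  2+4+1 = 7
  2+3 = 5
  3+3 = 6
  1+2 = 3
  6+3 = 1 carry 1
  final carry 1

0o11365746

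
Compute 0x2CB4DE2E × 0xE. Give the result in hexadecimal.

Multiply each base-16 digit by 14, carrying:
  E×14 = 196 → write 4 carry 12
  2×14+12 = 40 → write 8 carry 2
  E×14+2 = 198 → write 6 carry 12
  D×14+12 = 194 → write 2 carry 12
  4×14+12 = 68 → write 4 carry 4
  B×14+4 = 158 → write E carry 9
  C×14+9 = 177 → write 1 carry 11
  2×14+11 = 39 → write 7 carry 2
  remaining carry: 2

0x271E42684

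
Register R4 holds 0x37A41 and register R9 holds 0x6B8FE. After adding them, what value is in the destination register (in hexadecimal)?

0xA333F

Add column by column in base 16, right to left:
  1+E = F
  4+F = 3 carry 1
  A+8+1 = 3 carry 1
  7+B+1 = 3 carry 1
  3+6+1 = A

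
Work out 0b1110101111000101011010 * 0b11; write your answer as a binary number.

Multiply each base-2 digit by 3, carrying:
  0×3 = 0 → write 0
  1×3 = 3 → write 1 carry 1
  0×3+1 = 1 → write 1
  1×3 = 3 → write 1 carry 1
  1×3+1 = 4 → write 0 carry 2
  0×3+2 = 2 → write 0 carry 1
  1×3+1 = 4 → write 0 carry 2
  0×3+2 = 2 → write 0 carry 1
  1×3+1 = 4 → write 0 carry 2
  0×3+2 = 2 → write 0 carry 1
  0×3+1 = 1 → write 1
  0×3 = 0 → write 0
  1×3 = 3 → write 1 carry 1
  1×3+1 = 4 → write 0 carry 2
  1×3+2 = 5 → write 1 carry 2
  1×3+2 = 5 → write 1 carry 2
  0×3+2 = 2 → write 0 carry 1
  1×3+1 = 4 → write 0 carry 2
  0×3+2 = 2 → write 0 carry 1
  1×3+1 = 4 → write 0 carry 2
  1×3+2 = 5 → write 1 carry 2
  1×3+2 = 5 → write 1 carry 2
  remaining carry: 10

0b101100001101010000001110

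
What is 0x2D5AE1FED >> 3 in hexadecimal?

0x5AB5C3FD

3 bits is not a whole number of base-16 digits; in binary: 1011010101101011100001111111101101 >> 3 = 1011010101101011100001111111101.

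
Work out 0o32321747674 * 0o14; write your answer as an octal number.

Multiply each base-8 digit by 12, carrying:
  4×12 = 48 → write 0 carry 6
  7×12+6 = 90 → write 2 carry 11
  6×12+11 = 83 → write 3 carry 10
  7×12+10 = 94 → write 6 carry 11
  4×12+11 = 59 → write 3 carry 7
  7×12+7 = 91 → write 3 carry 11
  1×12+11 = 23 → write 7 carry 2
  2×12+2 = 26 → write 2 carry 3
  3×12+3 = 39 → write 7 carry 4
  2×12+4 = 28 → write 4 carry 3
  3×12+3 = 39 → write 7 carry 4
  remaining carry: 4

0o474727336320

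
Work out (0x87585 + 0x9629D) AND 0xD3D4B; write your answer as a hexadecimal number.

Add column by column in base 16, right to left:
  5+D = 2 carry 1
  8+9+1 = 2 carry 1
  5+2+1 = 8
  7+6 = D
  8+9 = 1 carry 1
  final carry 1
Sum = 0x11D822; now AND with 0xD3D4B:
  1&0=0, 1&D=1, D&3=1, 8&D=8, 2&4=0, 2&B=2

0x11802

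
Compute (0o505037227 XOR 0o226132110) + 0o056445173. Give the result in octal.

First 0o505037227 XOR 0o226132110 = 0o723105337.
Add column by column in base 8, right to left:
  7+3 = 2 carry 1
  3+7+1 = 3 carry 1
  3+1+1 = 5
  5+5 = 2 carry 1
  0+4+1 = 5
  1+4 = 5
  3+6 = 1 carry 1
  2+5+1 = 0 carry 1
  7+0+1 = 0 carry 1
  final carry 1

0o1001552532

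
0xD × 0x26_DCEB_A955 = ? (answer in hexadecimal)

Multiply each base-16 digit by 13, carrying:
  5×13 = 65 → write 1 carry 4
  5×13+4 = 69 → write 5 carry 4
  9×13+4 = 121 → write 9 carry 7
  A×13+7 = 137 → write 9 carry 8
  B×13+8 = 151 → write 7 carry 9
  E×13+9 = 191 → write F carry 11
  C×13+11 = 167 → write 7 carry 10
  D×13+10 = 179 → write 3 carry 11
  6×13+11 = 89 → write 9 carry 5
  2×13+5 = 31 → write F carry 1
  remaining carry: 1

0x1F937F79951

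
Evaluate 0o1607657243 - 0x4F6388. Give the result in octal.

0o1563775433

0x4F6388 = 0o23661610 in octal.
Subtract column by column in base 8:
  3-0 → 3
  4-1 → 3
  2-6 → 4 (borrow)
  7-1-1 → 5
  5-6 → 7 (borrow)
  6-6-1 → 7 (borrow)
  7-3-1 → 3
  0-2 → 6 (borrow)
  6-0-1 → 5
  1-0 → 1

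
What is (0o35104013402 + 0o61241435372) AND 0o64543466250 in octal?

Add column by column in base 8, right to left:
  2+2 = 4
  0+7 = 7
  4+3 = 7
  3+5 = 0 carry 1
  1+3+1 = 5
  0+4 = 4
  4+1 = 5
  0+4 = 4
  1+2 = 3
  5+1 = 6
  3+6 = 1 carry 1
  final carry 1
Sum = 0o116345450774; now AND with 0o64543466250:
  1&0=0, 1&6=0, 6&4=4, 3&5=1, 4&4=4, 5&3=1, 4&4=4, 5&6=4, 0&6=0, 7&2=2, 7&5=5, 4&0=0

0o4141440250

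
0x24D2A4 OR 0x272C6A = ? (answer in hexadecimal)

0x27FEEE

OR each hex digit independently (no carries):
  2|2=2, 4|7=7, D|2=F, 2|C=E, A|6=E, 4|A=E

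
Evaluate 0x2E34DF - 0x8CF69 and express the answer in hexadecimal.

Subtract column by column in base 16:
  F-9 → 6
  D-6 → 7
  4-F → 5 (borrow)
  3-C-1 → 6 (borrow)
  E-8-1 → 5
  2-0 → 2

0x256576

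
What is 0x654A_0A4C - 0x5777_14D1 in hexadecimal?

0xDD2F57B

Subtract column by column in base 16:
  C-1 → B
  4-D → 7 (borrow)
  A-4-1 → 5
  0-1 → F (borrow)
  A-7-1 → 2
  4-7 → D (borrow)
  5-7-1 → D (borrow)
  6-5-1 → 0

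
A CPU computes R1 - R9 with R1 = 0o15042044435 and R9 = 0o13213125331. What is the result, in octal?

Subtract column by column in base 8:
  5-1 → 4
  3-3 → 0
  4-3 → 1
  4-5 → 7 (borrow)
  4-2-1 → 1
  0-1 → 7 (borrow)
  2-3-1 → 6 (borrow)
  4-1-1 → 2
  0-2 → 6 (borrow)
  5-3-1 → 1
  1-1 → 0

0o1626717104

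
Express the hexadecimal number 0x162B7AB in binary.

0b1011000101011011110101011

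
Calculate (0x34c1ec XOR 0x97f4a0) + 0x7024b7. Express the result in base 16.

0x1135a03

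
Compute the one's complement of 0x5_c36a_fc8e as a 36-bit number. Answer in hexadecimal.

Each hex digit d becomes f−d:
  5→a, c→3, 3→c, 6→9, a→5, f→0, c→3, 8→7, e→1

0xa3c950371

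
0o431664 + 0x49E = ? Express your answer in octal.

0o434122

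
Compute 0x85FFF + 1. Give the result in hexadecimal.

The trailing 3 digits are F (max in base 16), so adding 1 cascades: they roll to 0 and the next digit up increments.

0x86000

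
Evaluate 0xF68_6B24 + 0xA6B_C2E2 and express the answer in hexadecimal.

0x19D42E06

Add column by column in base 16, right to left:
  4+2 = 6
  2+E = 0 carry 1
  B+2+1 = E
  6+C = 2 carry 1
  8+B+1 = 4 carry 1
  6+6+1 = D
  F+A = 9 carry 1
  final carry 1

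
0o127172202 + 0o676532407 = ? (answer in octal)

0o1025724611

Add column by column in base 8, right to left:
  2+7 = 1 carry 1
  0+0+1 = 1
  2+4 = 6
  2+2 = 4
  7+3 = 2 carry 1
  1+5+1 = 7
  7+6 = 5 carry 1
  2+7+1 = 2 carry 1
  1+6+1 = 0 carry 1
  final carry 1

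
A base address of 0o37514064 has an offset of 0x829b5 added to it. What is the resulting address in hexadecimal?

0o37514064 = 0x7e9834 in hexadecimal.
Add column by column in base 16, right to left:
  4+5 = 9
  3+b = e
  8+9 = 1 carry 1
  9+2+1 = c
  e+8 = 6 carry 1
  7+0+1 = 8

0x86c1e9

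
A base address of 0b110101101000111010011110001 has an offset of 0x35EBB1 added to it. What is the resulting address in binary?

0b110111010100110000010100010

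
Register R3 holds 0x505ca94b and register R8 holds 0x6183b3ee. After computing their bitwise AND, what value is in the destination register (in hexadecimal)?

0x4000a14a

AND each hex digit independently (no carries):
  5&6=4, 0&1=0, 5&8=0, c&3=0, a&b=a, 9&3=1, 4&e=4, b&e=a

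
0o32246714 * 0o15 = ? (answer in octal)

Multiply each base-8 digit by 13, carrying:
  4×13 = 52 → write 4 carry 6
  1×13+6 = 19 → write 3 carry 2
  7×13+2 = 93 → write 5 carry 11
  6×13+11 = 89 → write 1 carry 11
  4×13+11 = 63 → write 7 carry 7
  2×13+7 = 33 → write 1 carry 4
  2×13+4 = 30 → write 6 carry 3
  3×13+3 = 42 → write 2 carry 5
  remaining carry: 5

0o526171534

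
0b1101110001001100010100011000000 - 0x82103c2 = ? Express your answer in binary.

0b1100110000001010010010011111110

0x82103c2 = 0b1000001000010000001111000010 in binary.
Subtract column by column in base 2:
  0-0 → 0
  0-1 → 1 (borrow)
  0-0-1 → 1 (borrow)
  0-0-1 → 1 (borrow)
  0-0-1 → 1 (borrow)
  0-0-1 → 1 (borrow)
  1-1-1 → 1 (borrow)
  1-1-1 → 1 (borrow)
  0-1-1 → 0 (borrow)
  0-1-1 → 0 (borrow)
  0-0-1 → 1 (borrow)
  1-0-1 → 0
  0-0 → 0
  1-0 → 1
  0-0 → 0
  0-0 → 0
  0-1 → 1 (borrow)
  1-0-1 → 0
  1-0 → 1
  0-0 → 0
  0-0 → 0
  1-1 → 0
  0-0 → 0
  0-0 → 0
  0-0 → 0
  1-0 → 1
  1-0 → 1
  1-1 → 0
  0-0 → 0
  1-0 → 1
  1-0 → 1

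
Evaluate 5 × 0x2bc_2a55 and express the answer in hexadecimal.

Multiply each base-16 digit by 5, carrying:
  5×5 = 25 → write 9 carry 1
  5×5+1 = 26 → write a carry 1
  a×5+1 = 51 → write 3 carry 3
  2×5+3 = 13 → write d
  c×5 = 60 → write c carry 3
  b×5+3 = 58 → write a carry 3
  2×5+3 = 13 → write d

0xdacd3a9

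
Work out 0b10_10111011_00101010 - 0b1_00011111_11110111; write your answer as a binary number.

Subtract column by column in base 2:
  0-1 → 1 (borrow)
  1-1-1 → 1 (borrow)
  0-1-1 → 0 (borrow)
  1-0-1 → 0
  0-1 → 1 (borrow)
  1-1-1 → 1 (borrow)
  0-1-1 → 0 (borrow)
  0-1-1 → 0 (borrow)
  1-1-1 → 1 (borrow)
  1-1-1 → 1 (borrow)
  0-1-1 → 0 (borrow)
  1-1-1 → 1 (borrow)
  1-1-1 → 1 (borrow)
  1-0-1 → 0
  0-0 → 0
  1-0 → 1
  0-1 → 1 (borrow)
  1-0-1 → 0

0b11001101100110011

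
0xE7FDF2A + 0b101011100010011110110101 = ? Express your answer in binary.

0xE7FDF2A = 0b1110011111111101111100101010 in binary.
Add column by column in base 2, right to left:
  0+1 = 1
  1+0 = 1
  0+1 = 1
  1+0 = 1
  0+1 = 1
  1+1 = 0 carry 1
  0+0+1 = 1
  0+1 = 1
  1+1 = 0 carry 1
  1+1+1 = 1 carry 1
  1+1+1 = 1 carry 1
  1+0+1 = 0 carry 1
  1+0+1 = 0 carry 1
  0+1+1 = 0 carry 1
  1+0+1 = 0 carry 1
  1+0+1 = 0 carry 1
  1+0+1 = 0 carry 1
  1+1+1 = 1 carry 1
  1+1+1 = 1 carry 1
  1+1+1 = 1 carry 1
  1+0+1 = 0 carry 1
  1+1+1 = 1 carry 1
  1+0+1 = 0 carry 1
  0+1+1 = 0 carry 1
  0+0+1 = 1
  1+0 = 1
  1+0 = 1
  1+0 = 1

0b1111001011100000011011011111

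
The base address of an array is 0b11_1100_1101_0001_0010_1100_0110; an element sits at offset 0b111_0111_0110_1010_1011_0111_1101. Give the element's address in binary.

0b1011010000111011111001000011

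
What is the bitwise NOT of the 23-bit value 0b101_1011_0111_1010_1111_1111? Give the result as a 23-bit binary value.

Invert each bit: 10110110111101011111111 → 01001001000010100000000.

0b01001001000010100000000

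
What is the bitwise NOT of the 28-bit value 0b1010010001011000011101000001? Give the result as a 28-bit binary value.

0b0101101110100111100010111110

Invert each bit: 1010010001011000011101000001 → 0101101110100111100010111110.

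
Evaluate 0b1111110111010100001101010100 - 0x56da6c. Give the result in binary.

0x56da6c = 0b10101101101101001101100 in binary.
Subtract column by column in base 2:
  0-0 → 0
  0-0 → 0
  1-1 → 0
  0-1 → 1 (borrow)
  1-0-1 → 0
  0-1 → 1 (borrow)
  1-1-1 → 1 (borrow)
  0-0-1 → 1 (borrow)
  1-0-1 → 0
  1-1 → 0
  0-0 → 0
  0-1 → 1 (borrow)
  0-1-1 → 0 (borrow)
  0-0-1 → 1 (borrow)
  1-1-1 → 1 (borrow)
  0-1-1 → 0 (borrow)
  1-0-1 → 0
  0-1 → 1 (borrow)
  1-1-1 → 1 (borrow)
  1-0-1 → 0
  1-1 → 0
  0-0 → 0
  1-1 → 0
  1-0 → 1
  1-0 → 1
  1-0 → 1
  1-0 → 1
  1-0 → 1

0b1111100001100110100011101000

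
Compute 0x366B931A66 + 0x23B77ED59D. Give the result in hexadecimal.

0x5A2311F003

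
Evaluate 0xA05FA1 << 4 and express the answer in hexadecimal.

Shifting left by 4 bits = 1 hex digit: append 1 zero.

0xA05FA10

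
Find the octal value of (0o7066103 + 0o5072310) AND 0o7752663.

Add column by column in base 8, right to left:
  3+0 = 3
  0+1 = 1
  1+3 = 4
  6+2 = 0 carry 1
  6+7+1 = 6 carry 1
  0+0+1 = 1
  7+5 = 4 carry 1
  final carry 1
Sum = 0o14160413; now AND with 0o7752663:
  1&0=0, 4&7=4, 1&7=1, 6&5=4, 0&2=0, 4&6=4, 1&6=0, 3&3=3

0o4140403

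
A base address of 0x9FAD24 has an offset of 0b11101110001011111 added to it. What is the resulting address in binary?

0b101000011000100110000011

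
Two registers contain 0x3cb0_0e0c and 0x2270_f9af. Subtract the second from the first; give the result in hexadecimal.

Subtract column by column in base 16:
  c-f → d (borrow)
  0-a-1 → 5 (borrow)
  e-9-1 → 4
  0-f → 1 (borrow)
  0-0-1 → f (borrow)
  b-7-1 → 3
  c-2 → a
  3-2 → 1

0x1a3f145d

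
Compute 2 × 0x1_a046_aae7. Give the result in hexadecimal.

Multiply each base-16 digit by 2, carrying:
  7×2 = 14 → write e
  e×2 = 28 → write c carry 1
  a×2+1 = 21 → write 5 carry 1
  a×2+1 = 21 → write 5 carry 1
  6×2+1 = 13 → write d
  4×2 = 8 → write 8
  0×2 = 0 → write 0
  a×2 = 20 → write 4 carry 1
  1×2+1 = 3 → write 3

0x3408d55ce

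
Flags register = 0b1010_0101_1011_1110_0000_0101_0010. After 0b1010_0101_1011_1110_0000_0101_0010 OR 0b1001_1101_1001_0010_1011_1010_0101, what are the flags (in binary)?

0b1011110110111110101111110111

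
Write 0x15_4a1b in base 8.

Expand each hex digit to 4 bits: 1=0001 5=0101 4=0100 a=1010 1=0001 b=1011.
Group the bits in threes: 101 010 100 101 000 011 011 → 5245033.

0o5245033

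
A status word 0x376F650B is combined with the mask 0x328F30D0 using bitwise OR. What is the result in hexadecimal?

OR each hex digit independently (no carries):
  3|3=3, 7|2=7, 6|8=E, F|F=F, 6|3=7, 5|0=5, 0|D=D, B|0=B

0x37EF75DB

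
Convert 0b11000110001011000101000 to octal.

Group the bits in threes: 011 000 110 001 011 000 101 000 → 30613050.

0o30613050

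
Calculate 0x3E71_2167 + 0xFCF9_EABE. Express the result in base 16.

0x13B6B0C25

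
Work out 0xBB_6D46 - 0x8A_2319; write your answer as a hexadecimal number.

0x314A2D

Subtract column by column in base 16:
  6-9 → D (borrow)
  4-1-1 → 2
  D-3 → A
  6-2 → 4
  B-A → 1
  B-8 → 3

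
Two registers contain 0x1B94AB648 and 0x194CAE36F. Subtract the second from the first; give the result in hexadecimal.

0x247FD2D9

Subtract column by column in base 16:
  8-F → 9 (borrow)
  4-6-1 → D (borrow)
  6-3-1 → 2
  B-E → D (borrow)
  A-A-1 → F (borrow)
  4-C-1 → 7 (borrow)
  9-4-1 → 4
  B-9 → 2
  1-1 → 0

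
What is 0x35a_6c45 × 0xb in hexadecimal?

0x24e2a6f7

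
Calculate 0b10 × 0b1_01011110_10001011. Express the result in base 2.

0b101011110100010110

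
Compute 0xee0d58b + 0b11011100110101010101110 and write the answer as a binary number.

0b1111010011110100000000111001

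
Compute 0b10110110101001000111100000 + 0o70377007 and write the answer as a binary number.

0b11101111001000111111100111

0o70377007 = 0b111000011111111000000111 in binary.
Add column by column in base 2, right to left:
  0+1 = 1
  0+1 = 1
  0+1 = 1
  0+0 = 0
  0+0 = 0
  1+0 = 1
  1+0 = 1
  1+0 = 1
  1+0 = 1
  0+1 = 1
  0+1 = 1
  0+1 = 1
  1+1 = 0 carry 1
  0+1+1 = 0 carry 1
  0+1+1 = 0 carry 1
  1+1+1 = 1 carry 1
  0+1+1 = 0 carry 1
  1+0+1 = 0 carry 1
  0+0+1 = 1
  1+0 = 1
  1+0 = 1
  0+1 = 1
  1+1 = 0 carry 1
  1+1+1 = 1 carry 1
  0+0+1 = 1
  1+0 = 1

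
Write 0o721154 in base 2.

0b111010001001101100

Each octal digit is 3 bits: 7=111 2=010 1=001 1=001 5=101 4=100.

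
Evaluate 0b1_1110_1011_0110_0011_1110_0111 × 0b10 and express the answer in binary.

Multiply each base-2 digit by 2, carrying:
  1×2 = 2 → write 0 carry 1
  1×2+1 = 3 → write 1 carry 1
  1×2+1 = 3 → write 1 carry 1
  0×2+1 = 1 → write 1
  0×2 = 0 → write 0
  1×2 = 2 → write 0 carry 1
  1×2+1 = 3 → write 1 carry 1
  1×2+1 = 3 → write 1 carry 1
  1×2+1 = 3 → write 1 carry 1
  1×2+1 = 3 → write 1 carry 1
  0×2+1 = 1 → write 1
  0×2 = 0 → write 0
  0×2 = 0 → write 0
  1×2 = 2 → write 0 carry 1
  1×2+1 = 3 → write 1 carry 1
  0×2+1 = 1 → write 1
  1×2 = 2 → write 0 carry 1
  1×2+1 = 3 → write 1 carry 1
  0×2+1 = 1 → write 1
  1×2 = 2 → write 0 carry 1
  0×2+1 = 1 → write 1
  1×2 = 2 → write 0 carry 1
  1×2+1 = 3 → write 1 carry 1
  1×2+1 = 3 → write 1 carry 1
  1×2+1 = 3 → write 1 carry 1
  remaining carry: 1

0b11110101101100011111001110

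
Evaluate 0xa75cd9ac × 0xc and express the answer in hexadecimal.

0x7d85a3410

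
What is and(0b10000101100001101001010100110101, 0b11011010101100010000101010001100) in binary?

AND bit by bit (1 only where both bits are 1):
  10000101100001101001010100110101
& 11011010101100010000101010001100
= 10000000100000000000000000000100

0b10000000100000000000000000000100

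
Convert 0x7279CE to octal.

0o34474716

Expand each hex digit to 4 bits: 7=0111 2=0010 7=0111 9=1001 C=1100 E=1110.
Group the bits in threes: 011 100 100 111 100 111 001 110 → 34474716.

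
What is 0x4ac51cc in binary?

0b100101011000101000111001100

Expand each hex digit to 4 bits: 4=0100 a=1010 c=1100 5=0101 1=0001 c=1100 c=1100.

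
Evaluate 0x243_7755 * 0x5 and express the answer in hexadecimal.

0xb5154a9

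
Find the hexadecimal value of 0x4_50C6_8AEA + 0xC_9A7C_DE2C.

Add column by column in base 16, right to left:
  A+C = 6 carry 1
  E+2+1 = 1 carry 1
  A+E+1 = 9 carry 1
  8+D+1 = 6 carry 1
  6+C+1 = 3 carry 1
  C+7+1 = 4 carry 1
  0+A+1 = B
  5+9 = E
  4+C = 0 carry 1
  final carry 1

0x10EB436916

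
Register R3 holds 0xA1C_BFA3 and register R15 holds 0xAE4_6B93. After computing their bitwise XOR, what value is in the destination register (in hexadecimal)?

0x0F8D430

XOR each hex digit independently (no carries):
  A^A=0, 1^E=F, C^4=8, B^6=D, F^B=4, A^9=3, 3^3=0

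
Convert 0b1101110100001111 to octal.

0o156417

Group the bits in threes: 001 101 110 100 001 111 → 156417.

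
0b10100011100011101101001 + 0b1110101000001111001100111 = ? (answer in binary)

0b10001001011110010111010000

Add column by column in base 2, right to left:
  1+1 = 0 carry 1
  0+1+1 = 0 carry 1
  0+1+1 = 0 carry 1
  1+0+1 = 0 carry 1
  0+0+1 = 1
  1+1 = 0 carry 1
  1+1+1 = 1 carry 1
  0+0+1 = 1
  1+0 = 1
  1+1 = 0 carry 1
  1+1+1 = 1 carry 1
  0+1+1 = 0 carry 1
  0+1+1 = 0 carry 1
  0+0+1 = 1
  1+0 = 1
  1+0 = 1
  1+0 = 1
  0+0 = 0
  0+1 = 1
  0+0 = 0
  1+1 = 0 carry 1
  0+0+1 = 1
  1+1 = 0 carry 1
  0+1+1 = 0 carry 1
  0+1+1 = 0 carry 1
  final carry 1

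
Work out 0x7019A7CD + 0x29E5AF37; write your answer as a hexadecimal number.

Add column by column in base 16, right to left:
  D+7 = 4 carry 1
  C+3+1 = 0 carry 1
  7+F+1 = 7 carry 1
  A+A+1 = 5 carry 1
  9+5+1 = F
  1+E = F
  0+9 = 9
  7+2 = 9

0x99FF5704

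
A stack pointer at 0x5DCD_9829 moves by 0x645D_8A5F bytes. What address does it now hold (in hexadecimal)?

Add column by column in base 16, right to left:
  9+F = 8 carry 1
  2+5+1 = 8
  8+A = 2 carry 1
  9+8+1 = 2 carry 1
  D+D+1 = B carry 1
  C+5+1 = 2 carry 1
  D+4+1 = 2 carry 1
  5+6+1 = C

0xC22B2288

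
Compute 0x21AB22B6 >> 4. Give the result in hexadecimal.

Shifting right by 4 bits = 1 hex digit: drop the last 1.

0x21AB22B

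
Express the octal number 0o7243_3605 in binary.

0b111010100011011110000101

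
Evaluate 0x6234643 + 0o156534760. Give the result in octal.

0o767400063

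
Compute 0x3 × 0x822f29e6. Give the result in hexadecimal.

0x1868d7db2

Multiply each base-16 digit by 3, carrying:
  6×3 = 18 → write 2 carry 1
  e×3+1 = 43 → write b carry 2
  9×3+2 = 29 → write d carry 1
  2×3+1 = 7 → write 7
  f×3 = 45 → write d carry 2
  2×3+2 = 8 → write 8
  2×3 = 6 → write 6
  8×3 = 24 → write 8 carry 1
  remaining carry: 1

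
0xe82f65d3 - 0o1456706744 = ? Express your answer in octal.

0o33334753757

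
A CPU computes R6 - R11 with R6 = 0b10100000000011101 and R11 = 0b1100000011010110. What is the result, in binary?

0b111111101000111

Subtract column by column in base 2:
  1-0 → 1
  0-1 → 1 (borrow)
  1-1-1 → 1 (borrow)
  1-0-1 → 0
  1-1 → 0
  0-0 → 0
  0-1 → 1 (borrow)
  0-1-1 → 0 (borrow)
  0-0-1 → 1 (borrow)
  0-0-1 → 1 (borrow)
  0-0-1 → 1 (borrow)
  0-0-1 → 1 (borrow)
  0-0-1 → 1 (borrow)
  0-0-1 → 1 (borrow)
  1-1-1 → 1 (borrow)
  0-1-1 → 0 (borrow)
  1-0-1 → 0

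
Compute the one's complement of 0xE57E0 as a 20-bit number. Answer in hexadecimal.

Each hex digit d becomes F−d:
  E→1, 5→A, 7→8, E→1, 0→F

0x1A81F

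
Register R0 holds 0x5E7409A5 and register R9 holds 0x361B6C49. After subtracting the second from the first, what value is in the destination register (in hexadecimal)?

Subtract column by column in base 16:
  5-9 → C (borrow)
  A-4-1 → 5
  9-C → D (borrow)
  0-6-1 → 9 (borrow)
  4-B-1 → 8 (borrow)
  7-1-1 → 5
  E-6 → 8
  5-3 → 2

0x28589D5C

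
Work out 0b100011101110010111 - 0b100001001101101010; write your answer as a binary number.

Subtract column by column in base 2:
  1-0 → 1
  1-1 → 0
  1-0 → 1
  0-1 → 1 (borrow)
  1-0-1 → 0
  0-1 → 1 (borrow)
  0-1-1 → 0 (borrow)
  1-0-1 → 0
  1-1 → 0
  1-1 → 0
  0-0 → 0
  1-0 → 1
  1-1 → 0
  1-0 → 1
  0-0 → 0
  0-0 → 0
  0-0 → 0
  1-1 → 0

0b10100000101101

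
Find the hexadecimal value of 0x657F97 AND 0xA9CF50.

AND each hex digit independently (no carries):
  6&A=2, 5&9=1, 7&C=4, F&F=F, 9&5=1, 7&0=0

0x214F10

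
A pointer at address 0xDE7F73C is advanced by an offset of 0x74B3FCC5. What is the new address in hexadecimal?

Add column by column in base 16, right to left:
  C+5 = 1 carry 1
  3+C+1 = 0 carry 1
  7+C+1 = 4 carry 1
  F+F+1 = F carry 1
  7+3+1 = B
  E+B = 9 carry 1
  D+4+1 = 2 carry 1
  0+7+1 = 8

0x829BF401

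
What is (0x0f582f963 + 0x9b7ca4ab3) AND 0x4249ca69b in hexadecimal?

Add column by column in base 16, right to left:
  3+3 = 6
  6+b = 1 carry 1
  9+a+1 = 4 carry 1
  f+4+1 = 4 carry 1
  2+a+1 = d
  8+c = 4 carry 1
  5+7+1 = d
  f+b = a carry 1
  0+9+1 = a
Sum = 0xaad4d4416; now AND with 0x4249ca69b:
  a&4=0, a&2=2, d&4=4, 4&9=0, d&c=c, 4&a=0, 4&6=4, 1&9=1, 6&b=2

0x240c0412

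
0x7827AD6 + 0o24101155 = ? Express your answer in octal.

0o764576503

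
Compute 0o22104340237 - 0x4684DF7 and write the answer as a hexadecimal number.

0x8CA972A8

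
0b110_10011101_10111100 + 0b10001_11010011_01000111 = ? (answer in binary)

Add column by column in base 2, right to left:
  0+1 = 1
  0+1 = 1
  1+1 = 0 carry 1
  1+0+1 = 0 carry 1
  1+0+1 = 0 carry 1
  1+0+1 = 0 carry 1
  0+1+1 = 0 carry 1
  1+0+1 = 0 carry 1
  1+1+1 = 1 carry 1
  0+1+1 = 0 carry 1
  1+0+1 = 0 carry 1
  1+0+1 = 0 carry 1
  1+1+1 = 1 carry 1
  0+0+1 = 1
  0+1 = 1
  1+1 = 0 carry 1
  0+1+1 = 0 carry 1
  1+0+1 = 0 carry 1
  1+0+1 = 0 carry 1
  0+0+1 = 1
  0+1 = 1

0b110000111000100000011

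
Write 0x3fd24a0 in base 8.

0o377222240

Expand each hex digit to 4 bits: 3=0011 f=1111 d=1101 2=0010 4=0100 a=1010 0=0000.
Group the bits in threes: 011 111 111 010 010 010 010 100 000 → 377222240.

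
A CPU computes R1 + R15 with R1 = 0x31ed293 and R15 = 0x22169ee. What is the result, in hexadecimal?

0x5403c81

Add column by column in base 16, right to left:
  3+e = 1 carry 1
  9+e+1 = 8 carry 1
  2+9+1 = c
  d+6 = 3 carry 1
  e+1+1 = 0 carry 1
  1+2+1 = 4
  3+2 = 5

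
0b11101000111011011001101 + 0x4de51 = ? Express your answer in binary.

0b11110010101010100011110

0x4de51 = 0b1001101111001010001 in binary.
Add column by column in base 2, right to left:
  1+1 = 0 carry 1
  0+0+1 = 1
  1+0 = 1
  1+0 = 1
  0+1 = 1
  0+0 = 0
  1+1 = 0 carry 1
  1+0+1 = 0 carry 1
  0+0+1 = 1
  1+1 = 0 carry 1
  1+1+1 = 1 carry 1
  0+1+1 = 0 carry 1
  1+1+1 = 1 carry 1
  1+0+1 = 0 carry 1
  1+1+1 = 1 carry 1
  0+1+1 = 0 carry 1
  0+0+1 = 1
  0+0 = 0
  1+1 = 0 carry 1
  0+0+1 = 1
  1+0 = 1
  1+0 = 1
  1+0 = 1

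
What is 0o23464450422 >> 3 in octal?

Shifting right by 3 bits = 1 oct digit: drop the last 1.

0o2346445042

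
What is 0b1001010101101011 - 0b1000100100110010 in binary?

0b110000111001

Subtract column by column in base 2:
  1-0 → 1
  1-1 → 0
  0-0 → 0
  1-0 → 1
  0-1 → 1 (borrow)
  1-1-1 → 1 (borrow)
  1-0-1 → 0
  0-0 → 0
  1-1 → 0
  0-0 → 0
  1-0 → 1
  0-1 → 1 (borrow)
  1-0-1 → 0
  0-0 → 0
  0-0 → 0
  1-1 → 0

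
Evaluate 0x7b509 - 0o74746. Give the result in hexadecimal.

0o74746 = 0x79e6 in hexadecimal.
Subtract column by column in base 16:
  9-6 → 3
  0-e → 2 (borrow)
  5-9-1 → b (borrow)
  b-7-1 → 3
  7-0 → 7

0x73b23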